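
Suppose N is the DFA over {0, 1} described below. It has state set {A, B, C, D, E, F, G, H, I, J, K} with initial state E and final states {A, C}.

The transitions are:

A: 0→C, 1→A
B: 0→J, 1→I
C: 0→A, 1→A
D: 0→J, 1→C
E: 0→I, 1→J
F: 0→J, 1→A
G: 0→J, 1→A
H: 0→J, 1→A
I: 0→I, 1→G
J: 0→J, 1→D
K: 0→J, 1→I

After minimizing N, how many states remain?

4

First remove the unreachable states {B,F,H,K}; 7 states remain.
P0 = {A,C} | {D,E,G,I,J}.
On input 1, block {D,E,G,I,J} splits into {E,I,J} and {D,G}.
On input 1, block {E,I,J} splits into {I,J} and {E}.
The partition is now stable with 4 blocks: {A,C} | {I,J} | {D,G} | {E}.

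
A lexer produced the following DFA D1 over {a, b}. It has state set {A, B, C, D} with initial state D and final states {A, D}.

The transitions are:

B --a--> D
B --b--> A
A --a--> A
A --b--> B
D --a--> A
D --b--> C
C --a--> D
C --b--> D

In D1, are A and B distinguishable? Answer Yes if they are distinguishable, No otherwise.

Yes

Every state is reachable, so we keep all 4.
P0 = {A,D} | {B,C}.
No further refinement is possible. Final partition (2 blocks): {A,D} | {B,C}.
A and B end up in different blocks, so they are distinguishable. For instance, the string 'ε' is accepted from only A.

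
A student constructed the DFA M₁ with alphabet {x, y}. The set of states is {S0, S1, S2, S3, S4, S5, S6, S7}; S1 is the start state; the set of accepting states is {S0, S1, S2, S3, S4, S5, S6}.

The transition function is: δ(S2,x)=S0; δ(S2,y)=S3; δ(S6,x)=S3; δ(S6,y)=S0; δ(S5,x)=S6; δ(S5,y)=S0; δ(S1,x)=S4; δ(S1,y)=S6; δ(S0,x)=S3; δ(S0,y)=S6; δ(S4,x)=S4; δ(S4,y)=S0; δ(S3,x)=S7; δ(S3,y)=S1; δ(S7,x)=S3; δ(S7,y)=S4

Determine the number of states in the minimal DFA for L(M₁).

First remove the unreachable states {S2,S5}; 6 states remain.
Start with accepting vs non-accepting: {S0,S1,S3,S4,S6} | {S7}.
Refine {S0,S1,S3,S4,S6} on symbol x: members go to different blocks, giving {S0,S1,S4,S6} and {S3}.
Split {S0,S1,S4,S6} by δ(·,x) → {S0,S6} and {S1,S4}.
Stable partition: {S0,S6} | {S7} | {S3} | {S1,S4} — 4 equivalence classes.

4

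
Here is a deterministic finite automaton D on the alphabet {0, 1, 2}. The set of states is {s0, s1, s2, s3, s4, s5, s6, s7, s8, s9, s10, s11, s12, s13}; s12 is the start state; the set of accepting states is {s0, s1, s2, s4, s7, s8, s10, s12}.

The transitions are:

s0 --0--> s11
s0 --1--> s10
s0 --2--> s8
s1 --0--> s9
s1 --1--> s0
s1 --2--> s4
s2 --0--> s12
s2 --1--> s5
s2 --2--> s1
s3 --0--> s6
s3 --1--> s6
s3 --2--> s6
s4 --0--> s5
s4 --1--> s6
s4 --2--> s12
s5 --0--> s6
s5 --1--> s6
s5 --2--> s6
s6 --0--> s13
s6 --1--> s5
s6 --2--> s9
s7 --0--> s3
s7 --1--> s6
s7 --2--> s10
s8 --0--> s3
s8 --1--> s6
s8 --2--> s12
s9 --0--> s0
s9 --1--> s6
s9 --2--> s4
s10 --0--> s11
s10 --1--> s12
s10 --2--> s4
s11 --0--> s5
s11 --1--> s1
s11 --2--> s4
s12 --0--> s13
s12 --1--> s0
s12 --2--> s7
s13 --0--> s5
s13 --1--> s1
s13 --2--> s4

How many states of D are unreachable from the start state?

1

Starting at s12 and following transitions, the reachable set is {s0, s1, s3, s4, s5, s6, s7, s8, s9, s10, s11, s12, s13}. That leaves s2 unreachable — 1 in total.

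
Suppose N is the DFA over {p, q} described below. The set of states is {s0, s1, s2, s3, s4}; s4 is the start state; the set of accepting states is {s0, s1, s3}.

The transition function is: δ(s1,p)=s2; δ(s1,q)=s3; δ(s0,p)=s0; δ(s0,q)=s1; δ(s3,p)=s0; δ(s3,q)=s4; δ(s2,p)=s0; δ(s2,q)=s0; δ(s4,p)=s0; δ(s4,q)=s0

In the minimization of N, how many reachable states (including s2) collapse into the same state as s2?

2

Every state is reachable, so we keep all 5.
Initial partition by acceptance: {s0,s1,s3} | {s2,s4}.
On input p, block {s0,s1,s3} splits into {s0,s3} and {s1}.
Refine {s0,s3} on symbol q: members go to different blocks, giving {s0} and {s3}.
The partition is now stable with 4 blocks: {s0} | {s2,s4} | {s1} | {s3}.
The equivalence class containing s2 is {s2,s4}, of size 2.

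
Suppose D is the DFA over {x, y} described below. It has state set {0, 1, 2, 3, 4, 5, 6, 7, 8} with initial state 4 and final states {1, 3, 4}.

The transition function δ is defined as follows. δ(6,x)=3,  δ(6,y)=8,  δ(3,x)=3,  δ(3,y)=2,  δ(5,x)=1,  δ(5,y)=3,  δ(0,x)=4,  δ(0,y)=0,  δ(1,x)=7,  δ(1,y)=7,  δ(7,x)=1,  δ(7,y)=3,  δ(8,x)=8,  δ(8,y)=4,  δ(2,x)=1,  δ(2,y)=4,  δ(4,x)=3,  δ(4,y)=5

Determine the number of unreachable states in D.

Starting at 4 and following transitions, the reachable set is {1, 2, 3, 4, 5, 7}. That leaves 0, 6, 8 unreachable — 3 in total.

3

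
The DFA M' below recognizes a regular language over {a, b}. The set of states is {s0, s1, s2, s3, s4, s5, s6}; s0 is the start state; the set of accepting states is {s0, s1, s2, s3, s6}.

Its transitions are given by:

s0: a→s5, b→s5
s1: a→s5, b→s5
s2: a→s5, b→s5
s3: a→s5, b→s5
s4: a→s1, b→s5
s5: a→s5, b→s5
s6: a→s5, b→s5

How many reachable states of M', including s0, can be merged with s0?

Reachable states from the start: {s0,s5}. Unreachable: {s1,s2,s3,s4,s6} — drop them.
Start with accepting vs non-accepting: {s0} | {s5}.
Stable partition: {s0} | {s5} — 2 equivalence classes.
State s0 belongs to the block {s0}, which has 1 states.

1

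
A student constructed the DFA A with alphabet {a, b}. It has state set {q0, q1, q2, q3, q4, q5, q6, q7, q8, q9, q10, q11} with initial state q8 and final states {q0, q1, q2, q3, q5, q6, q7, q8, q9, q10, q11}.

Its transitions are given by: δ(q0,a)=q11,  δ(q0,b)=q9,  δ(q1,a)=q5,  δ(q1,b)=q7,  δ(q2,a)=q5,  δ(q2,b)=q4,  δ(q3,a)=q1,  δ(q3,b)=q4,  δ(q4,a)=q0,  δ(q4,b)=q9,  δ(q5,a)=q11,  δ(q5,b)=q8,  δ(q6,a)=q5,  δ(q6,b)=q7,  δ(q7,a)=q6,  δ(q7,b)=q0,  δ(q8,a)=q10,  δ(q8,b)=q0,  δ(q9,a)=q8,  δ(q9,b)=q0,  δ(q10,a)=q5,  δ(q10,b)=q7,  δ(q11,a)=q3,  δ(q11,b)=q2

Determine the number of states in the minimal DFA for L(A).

All states are reachable from the start state.
P0 = {q0,q1,q2,q3,q5,q6,q7,q8,q9,q10,q11} | {q4}.
Split {q0,q1,q2,q3,q5,q6,q7,q8,q9,q10,q11} by δ(·,b) → {q0,q1,q5,q6,q7,q8,q9,q10,q11} and {q2,q3}.
On input a, block {q0,q1,q5,q6,q7,q8,q9,q10,q11} splits into {q0,q1,q5,q6,q7,q8,q9,q10} and {q11}.
Split {q0,q1,q5,q6,q7,q8,q9,q10} by δ(·,a) → {q1,q6,q7,q8,q9,q10} and {q0,q5}.
Refine {q1,q6,q7,q8,q9,q10} on symbol a: members go to different blocks, giving {q1,q6,q10} and {q7,q8,q9}.
On input a, block {q2,q3} splits into {q2} and {q3}.
On input a, block {q7,q8,q9} splits into {q7,q8} and {q9}.
On input b, block {q0,q5} splits into {q0} and {q5}.
No further refinement is possible. Final partition (9 blocks): {q1,q6,q10} | {q4} | {q2} | {q11} | {q0} | {q7,q8} | {q3} | {q9} | {q5}.

9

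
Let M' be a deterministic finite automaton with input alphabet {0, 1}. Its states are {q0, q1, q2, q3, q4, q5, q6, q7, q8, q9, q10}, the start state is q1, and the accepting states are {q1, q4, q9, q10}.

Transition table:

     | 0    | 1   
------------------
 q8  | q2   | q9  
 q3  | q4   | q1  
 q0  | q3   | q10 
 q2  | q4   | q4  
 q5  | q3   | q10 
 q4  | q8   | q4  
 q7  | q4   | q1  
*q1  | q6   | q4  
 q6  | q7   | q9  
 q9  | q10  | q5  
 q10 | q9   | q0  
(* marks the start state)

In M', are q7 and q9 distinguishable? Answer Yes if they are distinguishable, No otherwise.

P0 = {q1,q4,q9,q10} | {q0,q2,q3,q5,q6,q7,q8}.
Refine {q1,q4,q9,q10} on symbol 0: members go to different blocks, giving {q1,q4} and {q9,q10}.
Refine {q0,q2,q3,q5,q6,q7,q8} on symbol 0: members go to different blocks, giving {q0,q5,q6,q8} and {q2,q3,q7}.
Stable partition: {q1,q4} | {q0,q5,q6,q8} | {q9,q10} | {q2,q3,q7} — 4 equivalence classes.
q7 and q9 end up in different blocks, so they are distinguishable. For instance, the string 'ε' is accepted from only q9.

Yes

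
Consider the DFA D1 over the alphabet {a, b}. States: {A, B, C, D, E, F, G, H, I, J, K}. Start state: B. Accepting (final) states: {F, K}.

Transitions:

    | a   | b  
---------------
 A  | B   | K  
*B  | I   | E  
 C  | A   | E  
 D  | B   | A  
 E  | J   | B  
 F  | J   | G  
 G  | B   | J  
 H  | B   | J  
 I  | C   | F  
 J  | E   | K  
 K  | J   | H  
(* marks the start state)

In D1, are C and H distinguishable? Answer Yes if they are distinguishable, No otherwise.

Reachable states from the start: {A,B,C,E,F,G,H,I,J,K}. Unreachable: {D} — drop them.
P0 = {F,K} | {A,B,C,E,G,H,I,J}.
Split {A,B,C,E,G,H,I,J} by δ(·,b) → {B,C,E,G,H} and {A,I,J}.
On input a, block {B,C,E,G,H} splits into {B,C,E} and {G,H}.
The partition is now stable with 4 blocks: {F,K} | {B,C,E} | {A,I,J} | {G,H}.
C and H end up in different blocks, so they are distinguishable. For instance, the string 'ab' is accepted from only C.

Yes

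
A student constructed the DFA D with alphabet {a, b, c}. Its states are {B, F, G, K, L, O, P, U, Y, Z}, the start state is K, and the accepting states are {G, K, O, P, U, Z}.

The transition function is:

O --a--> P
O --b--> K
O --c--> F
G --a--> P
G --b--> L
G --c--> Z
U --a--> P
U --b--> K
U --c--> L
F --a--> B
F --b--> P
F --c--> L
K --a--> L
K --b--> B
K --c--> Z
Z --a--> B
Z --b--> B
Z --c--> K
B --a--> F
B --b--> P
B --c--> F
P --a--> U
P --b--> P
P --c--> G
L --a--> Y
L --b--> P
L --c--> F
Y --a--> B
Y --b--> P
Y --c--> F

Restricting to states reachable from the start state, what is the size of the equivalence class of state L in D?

4

States {O} cannot be reached from the start state, so discard them.
Start with accepting vs non-accepting: {G,K,P,U,Z} | {B,F,L,Y}.
Split {G,K,P,U,Z} by δ(·,a) → {G,P,U} and {K,Z}.
On input b, block {G,P,U} splits into {U} and {P} and {G}.
No further refinement is possible. Final partition (5 blocks): {U} | {B,F,L,Y} | {K,Z} | {P} | {G}.
State L belongs to the block {B,F,L,Y}, which has 4 states.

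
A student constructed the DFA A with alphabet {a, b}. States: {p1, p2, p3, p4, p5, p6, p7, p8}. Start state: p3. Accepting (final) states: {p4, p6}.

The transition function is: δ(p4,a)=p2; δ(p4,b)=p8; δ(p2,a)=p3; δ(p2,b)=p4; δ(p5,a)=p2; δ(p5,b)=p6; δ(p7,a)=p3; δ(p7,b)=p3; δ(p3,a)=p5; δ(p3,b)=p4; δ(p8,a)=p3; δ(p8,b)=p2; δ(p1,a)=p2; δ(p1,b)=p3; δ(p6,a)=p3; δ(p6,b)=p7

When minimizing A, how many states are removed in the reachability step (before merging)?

1

No path from p3 leads to p1; the other 7 states are all reachable.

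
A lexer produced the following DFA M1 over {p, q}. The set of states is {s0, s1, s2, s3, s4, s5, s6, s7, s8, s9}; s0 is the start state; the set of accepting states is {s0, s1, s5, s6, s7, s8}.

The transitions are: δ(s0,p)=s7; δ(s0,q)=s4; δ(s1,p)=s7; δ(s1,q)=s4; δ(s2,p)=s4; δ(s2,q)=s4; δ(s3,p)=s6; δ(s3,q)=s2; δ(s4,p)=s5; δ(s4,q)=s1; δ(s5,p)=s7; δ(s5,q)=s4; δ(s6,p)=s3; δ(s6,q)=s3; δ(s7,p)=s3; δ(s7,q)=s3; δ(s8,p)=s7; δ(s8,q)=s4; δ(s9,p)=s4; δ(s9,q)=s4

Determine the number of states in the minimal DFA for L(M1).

First remove the unreachable states {s8,s9}; 8 states remain.
Initial partition by acceptance: {s0,s1,s5,s6,s7} | {s2,s3,s4}.
On input p, block {s0,s1,s5,s6,s7} splits into {s0,s1,s5} and {s6,s7}.
On input p, block {s2,s3,s4} splits into {s2} and {s3} and {s4}.
Stable partition: {s0,s1,s5} | {s2} | {s6,s7} | {s3} | {s4} — 5 equivalence classes.

5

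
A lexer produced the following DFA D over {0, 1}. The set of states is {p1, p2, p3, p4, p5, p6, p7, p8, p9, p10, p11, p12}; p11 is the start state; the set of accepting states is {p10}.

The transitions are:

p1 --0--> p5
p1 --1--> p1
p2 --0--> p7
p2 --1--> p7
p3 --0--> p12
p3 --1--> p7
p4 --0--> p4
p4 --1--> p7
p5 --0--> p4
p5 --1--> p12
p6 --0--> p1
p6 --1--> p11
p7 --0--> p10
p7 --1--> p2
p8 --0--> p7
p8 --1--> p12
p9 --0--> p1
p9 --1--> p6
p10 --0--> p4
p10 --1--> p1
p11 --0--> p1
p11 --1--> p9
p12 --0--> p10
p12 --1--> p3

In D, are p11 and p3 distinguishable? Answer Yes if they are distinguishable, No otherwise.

States {p8} cannot be reached from the start state, so discard them.
P0 = {p10} | {p1,p2,p3,p4,p5,p6,p7,p9,p11,p12}.
On input 0, block {p1,p2,p3,p4,p5,p6,p7,p9,p11,p12} splits into {p1,p2,p3,p4,p5,p6,p9,p11} and {p7,p12}.
Refine {p1,p2,p3,p4,p5,p6,p9,p11} on symbol 0: members go to different blocks, giving {p1,p4,p5,p6,p9,p11} and {p2,p3}.
Refine {p1,p4,p5,p6,p9,p11} on symbol 1: members go to different blocks, giving {p1,p6,p9,p11} and {p4,p5}.
On input 0, block {p1,p6,p9,p11} splits into {p6,p9,p11} and {p1}.
No further refinement is possible. Final partition (6 blocks): {p10} | {p6,p9,p11} | {p7,p12} | {p2,p3} | {p4,p5} | {p1}.
p11 and p3 end up in different blocks, so they are distinguishable. For instance, the string '00' is accepted from only p3.

Yes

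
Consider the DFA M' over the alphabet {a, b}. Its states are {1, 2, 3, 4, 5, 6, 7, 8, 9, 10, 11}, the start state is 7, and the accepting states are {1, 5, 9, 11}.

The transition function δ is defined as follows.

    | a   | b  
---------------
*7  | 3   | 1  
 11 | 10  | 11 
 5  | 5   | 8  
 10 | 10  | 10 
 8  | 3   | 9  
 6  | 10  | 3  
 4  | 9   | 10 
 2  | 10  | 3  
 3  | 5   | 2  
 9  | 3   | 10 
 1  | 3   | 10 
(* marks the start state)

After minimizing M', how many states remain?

States {4,6,11} cannot be reached from the start state, so discard them.
P0 = {1,5,9} | {2,3,7,8,10}.
Refine {1,5,9} on symbol a: members go to different blocks, giving {1,9} and {5}.
Split {2,3,7,8,10} by δ(·,a) → {2,7,8,10} and {3}.
On input a, block {2,7,8,10} splits into {2,10} and {7,8}.
On input b, block {2,10} splits into {2} and {10}.
The partition is now stable with 6 blocks: {1,9} | {2} | {5} | {3} | {7,8} | {10}.

6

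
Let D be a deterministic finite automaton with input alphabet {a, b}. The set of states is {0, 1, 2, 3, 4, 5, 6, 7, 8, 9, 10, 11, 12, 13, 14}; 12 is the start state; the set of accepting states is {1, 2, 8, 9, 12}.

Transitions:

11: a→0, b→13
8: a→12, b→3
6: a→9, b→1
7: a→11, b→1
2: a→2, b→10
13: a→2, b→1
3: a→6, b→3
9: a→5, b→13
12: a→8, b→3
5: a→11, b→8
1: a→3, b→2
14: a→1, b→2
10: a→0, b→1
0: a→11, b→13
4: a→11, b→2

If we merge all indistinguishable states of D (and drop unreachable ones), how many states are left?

10

States {4,7,14} cannot be reached from the start state, so discard them.
P0 = {1,2,8,9,12} | {0,3,5,6,10,11,13}.
On input a, block {1,2,8,9,12} splits into {2,8,12} and {1,9}.
Split {0,3,5,6,10,11,13} by δ(·,a) → {0,3,5,10,11} and {6} and {13}.
Refine {0,3,5,10,11} on symbol a: members go to different blocks, giving {0,5,10,11} and {3}.
Refine {2,8,12} on symbol b: members go to different blocks, giving {8,12} and {2}.
On input b, block {0,5,10,11} splits into {0,11} and {5} and {10}.
On input a, block {1,9} splits into {1} and {9}.
The partition is now stable with 10 blocks: {8,12} | {0,11} | {1} | {6} | {13} | {3} | {2} | {5} | {10} | {9}.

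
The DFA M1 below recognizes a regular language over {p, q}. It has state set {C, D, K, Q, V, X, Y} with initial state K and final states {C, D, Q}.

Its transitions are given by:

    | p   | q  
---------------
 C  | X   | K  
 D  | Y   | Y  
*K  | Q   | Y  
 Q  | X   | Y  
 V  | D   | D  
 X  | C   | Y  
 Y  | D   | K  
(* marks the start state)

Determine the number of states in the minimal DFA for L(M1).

Reachable states from the start: {C,D,K,Q,X,Y}. Unreachable: {V} — drop them.
Initial partition by acceptance: {C,D,Q} | {K,X,Y}.
No further refinement is possible. Final partition (2 blocks): {C,D,Q} | {K,X,Y}.

2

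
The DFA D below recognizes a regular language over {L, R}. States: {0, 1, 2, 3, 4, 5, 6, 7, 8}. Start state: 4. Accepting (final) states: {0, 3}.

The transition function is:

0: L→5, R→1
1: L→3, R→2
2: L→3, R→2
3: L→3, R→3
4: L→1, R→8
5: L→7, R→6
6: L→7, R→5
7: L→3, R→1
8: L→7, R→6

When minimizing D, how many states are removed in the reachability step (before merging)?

Starting at 4 and following transitions, the reachable set is {1, 2, 3, 4, 5, 6, 7, 8}. That leaves 0 unreachable — 1 in total.

1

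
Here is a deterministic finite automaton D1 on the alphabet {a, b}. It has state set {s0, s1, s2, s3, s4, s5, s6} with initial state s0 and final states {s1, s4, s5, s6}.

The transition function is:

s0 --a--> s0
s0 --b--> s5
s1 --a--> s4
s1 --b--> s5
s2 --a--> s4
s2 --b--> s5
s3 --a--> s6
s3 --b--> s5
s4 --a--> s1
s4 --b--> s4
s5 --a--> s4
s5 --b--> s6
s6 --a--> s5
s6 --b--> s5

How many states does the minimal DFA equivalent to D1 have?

2

Reachable states from the start: {s0,s1,s4,s5,s6}. Unreachable: {s2,s3} — drop them.
Initial partition by acceptance: {s1,s4,s5,s6} | {s0}.
Stable partition: {s1,s4,s5,s6} | {s0} — 2 equivalence classes.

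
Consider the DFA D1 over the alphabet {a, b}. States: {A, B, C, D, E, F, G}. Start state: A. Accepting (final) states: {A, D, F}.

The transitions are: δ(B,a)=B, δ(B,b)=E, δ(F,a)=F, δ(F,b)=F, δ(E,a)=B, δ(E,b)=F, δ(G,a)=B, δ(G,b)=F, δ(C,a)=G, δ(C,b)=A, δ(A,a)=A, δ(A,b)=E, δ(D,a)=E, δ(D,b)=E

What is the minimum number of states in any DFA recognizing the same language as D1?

4

States {C,D,G} cannot be reached from the start state, so discard them.
P0 = {A,F} | {B,E}.
Split {A,F} by δ(·,b) → {A} and {F}.
Split {B,E} by δ(·,b) → {B} and {E}.
No further refinement is possible. Final partition (4 blocks): {A} | {B} | {F} | {E}.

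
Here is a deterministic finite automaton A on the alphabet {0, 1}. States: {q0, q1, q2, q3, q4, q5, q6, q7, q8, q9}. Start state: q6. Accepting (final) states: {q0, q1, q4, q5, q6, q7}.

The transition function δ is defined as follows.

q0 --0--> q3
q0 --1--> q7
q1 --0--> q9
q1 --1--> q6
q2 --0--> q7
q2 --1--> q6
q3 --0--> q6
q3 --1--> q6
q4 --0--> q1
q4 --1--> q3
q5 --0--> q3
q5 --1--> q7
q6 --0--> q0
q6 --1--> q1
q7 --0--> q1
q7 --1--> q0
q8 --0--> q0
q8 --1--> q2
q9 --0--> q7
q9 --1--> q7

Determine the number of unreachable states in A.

No path from q6 leads to q2, q4, q5, q8; the other 6 states are all reachable.

4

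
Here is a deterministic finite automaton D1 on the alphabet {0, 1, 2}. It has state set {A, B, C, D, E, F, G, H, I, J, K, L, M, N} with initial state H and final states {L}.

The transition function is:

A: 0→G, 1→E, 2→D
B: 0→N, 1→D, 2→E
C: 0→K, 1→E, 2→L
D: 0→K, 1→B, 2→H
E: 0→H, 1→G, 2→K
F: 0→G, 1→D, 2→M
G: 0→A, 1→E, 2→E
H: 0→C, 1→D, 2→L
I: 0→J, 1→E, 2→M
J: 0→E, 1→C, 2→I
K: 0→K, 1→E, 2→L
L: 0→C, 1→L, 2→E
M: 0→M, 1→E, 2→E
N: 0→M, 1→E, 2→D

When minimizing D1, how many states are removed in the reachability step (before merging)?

3

Starting at H and following transitions, the reachable set is {A, B, C, D, E, G, H, K, L, M, N}. That leaves F, I, J unreachable — 3 in total.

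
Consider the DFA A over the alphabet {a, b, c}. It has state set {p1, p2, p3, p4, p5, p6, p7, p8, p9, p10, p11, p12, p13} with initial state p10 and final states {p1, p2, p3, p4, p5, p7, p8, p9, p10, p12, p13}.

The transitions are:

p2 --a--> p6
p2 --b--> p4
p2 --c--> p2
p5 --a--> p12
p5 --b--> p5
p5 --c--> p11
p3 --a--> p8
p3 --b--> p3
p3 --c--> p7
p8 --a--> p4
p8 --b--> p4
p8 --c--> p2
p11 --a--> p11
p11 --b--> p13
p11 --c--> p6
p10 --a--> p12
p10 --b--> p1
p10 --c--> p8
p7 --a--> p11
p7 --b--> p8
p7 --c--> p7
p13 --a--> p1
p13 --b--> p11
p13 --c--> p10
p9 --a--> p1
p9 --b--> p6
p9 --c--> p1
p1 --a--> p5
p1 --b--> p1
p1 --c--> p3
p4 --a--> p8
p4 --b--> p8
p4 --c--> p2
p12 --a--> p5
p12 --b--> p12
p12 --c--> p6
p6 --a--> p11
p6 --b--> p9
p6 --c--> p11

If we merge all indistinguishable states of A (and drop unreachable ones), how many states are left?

6

Every state is reachable, so we keep all 13.
P0 = {p1,p2,p3,p4,p5,p7,p8,p9,p10,p12,p13} | {p6,p11}.
On input a, block {p1,p2,p3,p4,p5,p7,p8,p9,p10,p12,p13} splits into {p1,p3,p4,p5,p8,p9,p10,p12,p13} and {p2,p7}.
On input b, block {p1,p3,p4,p5,p8,p9,p10,p12,p13} splits into {p1,p3,p4,p5,p8,p10,p12} and {p9,p13}.
On input c, block {p1,p3,p4,p5,p8,p10,p12} splits into {p3,p4,p8} and {p1,p10} and {p5,p12}.
No further refinement is possible. Final partition (6 blocks): {p3,p4,p8} | {p6,p11} | {p2,p7} | {p9,p13} | {p1,p10} | {p5,p12}.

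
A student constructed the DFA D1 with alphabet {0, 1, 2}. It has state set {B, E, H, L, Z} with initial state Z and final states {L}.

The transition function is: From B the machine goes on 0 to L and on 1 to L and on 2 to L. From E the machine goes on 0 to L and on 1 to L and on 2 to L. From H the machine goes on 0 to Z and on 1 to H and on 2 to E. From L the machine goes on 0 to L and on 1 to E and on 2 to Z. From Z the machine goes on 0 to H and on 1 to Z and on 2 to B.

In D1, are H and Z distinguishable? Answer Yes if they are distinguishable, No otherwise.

No

Start with accepting vs non-accepting: {L} | {B,E,H,Z}.
Refine {B,E,H,Z} on symbol 0: members go to different blocks, giving {B,E} and {H,Z}.
Stable partition: {L} | {B,E} | {H,Z} — 3 equivalence classes.
H and Z lie in the same block of the stable partition, so they are equivalent — no string distinguishes them.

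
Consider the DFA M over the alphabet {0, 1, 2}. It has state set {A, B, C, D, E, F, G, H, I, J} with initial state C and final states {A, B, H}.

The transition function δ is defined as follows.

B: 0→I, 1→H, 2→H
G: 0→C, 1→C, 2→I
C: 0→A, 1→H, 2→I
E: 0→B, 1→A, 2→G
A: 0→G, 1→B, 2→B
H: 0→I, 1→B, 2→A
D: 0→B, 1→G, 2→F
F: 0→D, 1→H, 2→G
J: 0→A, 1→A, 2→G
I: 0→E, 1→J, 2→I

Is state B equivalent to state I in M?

No

States {D,F} cannot be reached from the start state, so discard them.
Start with accepting vs non-accepting: {A,B,H} | {C,E,G,I,J}.
Refine {C,E,G,I,J} on symbol 0: members go to different blocks, giving {C,E,J} and {G,I}.
The partition is now stable with 3 blocks: {A,B,H} | {C,E,J} | {G,I}.
B and I end up in different blocks, so they are distinguishable. For instance, the string 'ε' is accepted from only B.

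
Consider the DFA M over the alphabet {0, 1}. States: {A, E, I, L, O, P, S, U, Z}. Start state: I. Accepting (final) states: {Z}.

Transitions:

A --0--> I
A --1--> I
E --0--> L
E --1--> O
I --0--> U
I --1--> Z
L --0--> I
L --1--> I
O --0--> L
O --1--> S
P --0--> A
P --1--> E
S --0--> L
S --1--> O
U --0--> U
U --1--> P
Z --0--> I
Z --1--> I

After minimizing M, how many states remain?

Every state is reachable, so we keep all 9.
P0 = {Z} | {A,E,I,L,O,P,S,U}.
Split {A,E,I,L,O,P,S,U} by δ(·,1) → {A,E,L,O,P,S,U} and {I}.
Refine {A,E,L,O,P,S,U} on symbol 0: members go to different blocks, giving {E,O,P,S,U} and {A,L}.
On input 0, block {E,O,P,S,U} splits into {E,O,P,S} and {U}.
No further refinement is possible. Final partition (5 blocks): {Z} | {E,O,P,S} | {I} | {A,L} | {U}.

5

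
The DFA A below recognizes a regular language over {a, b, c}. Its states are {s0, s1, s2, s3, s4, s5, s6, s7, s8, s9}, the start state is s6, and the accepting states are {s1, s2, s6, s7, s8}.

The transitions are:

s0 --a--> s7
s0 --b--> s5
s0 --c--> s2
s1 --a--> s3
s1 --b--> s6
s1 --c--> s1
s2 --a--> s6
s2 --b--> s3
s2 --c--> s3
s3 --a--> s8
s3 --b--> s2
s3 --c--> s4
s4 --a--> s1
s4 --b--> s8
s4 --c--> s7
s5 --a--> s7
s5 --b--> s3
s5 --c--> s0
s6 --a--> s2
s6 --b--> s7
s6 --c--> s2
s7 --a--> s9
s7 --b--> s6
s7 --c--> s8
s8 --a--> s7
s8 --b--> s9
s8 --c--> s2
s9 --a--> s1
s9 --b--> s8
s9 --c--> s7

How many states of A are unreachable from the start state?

BFS from s6 reaches {s1, s2, s3, s4, s6, s7, s8, s9}; the 2 state(s) s0, s5 are never visited.

2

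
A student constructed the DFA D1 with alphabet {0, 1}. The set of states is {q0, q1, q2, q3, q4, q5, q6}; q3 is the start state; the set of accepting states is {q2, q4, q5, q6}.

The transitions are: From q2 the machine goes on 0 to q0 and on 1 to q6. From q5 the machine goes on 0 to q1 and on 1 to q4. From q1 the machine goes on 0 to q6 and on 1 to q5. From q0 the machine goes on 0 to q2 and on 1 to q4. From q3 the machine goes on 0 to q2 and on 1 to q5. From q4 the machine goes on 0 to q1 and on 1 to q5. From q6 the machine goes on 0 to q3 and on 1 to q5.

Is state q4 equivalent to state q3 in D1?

P0 = {q2,q4,q5,q6} | {q0,q1,q3}.
The partition is now stable with 2 blocks: {q2,q4,q5,q6} | {q0,q1,q3}.
q4 and q3 end up in different blocks, so they are distinguishable. For instance, the string 'ε' is accepted from only q4.

No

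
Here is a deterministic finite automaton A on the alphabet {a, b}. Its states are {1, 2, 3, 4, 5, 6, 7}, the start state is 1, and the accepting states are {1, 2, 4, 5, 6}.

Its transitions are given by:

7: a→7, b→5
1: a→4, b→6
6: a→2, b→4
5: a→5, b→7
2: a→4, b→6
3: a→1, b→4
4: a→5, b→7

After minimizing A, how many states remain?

Reachable states from the start: {1,2,4,5,6,7}. Unreachable: {3} — drop them.
Start with accepting vs non-accepting: {1,2,4,5,6} | {7}.
Split {1,2,4,5,6} by δ(·,b) → {1,2,6} and {4,5}.
Split {1,2,6} by δ(·,a) → {1,2} and {6}.
No further refinement is possible. Final partition (4 blocks): {1,2} | {7} | {4,5} | {6}.

4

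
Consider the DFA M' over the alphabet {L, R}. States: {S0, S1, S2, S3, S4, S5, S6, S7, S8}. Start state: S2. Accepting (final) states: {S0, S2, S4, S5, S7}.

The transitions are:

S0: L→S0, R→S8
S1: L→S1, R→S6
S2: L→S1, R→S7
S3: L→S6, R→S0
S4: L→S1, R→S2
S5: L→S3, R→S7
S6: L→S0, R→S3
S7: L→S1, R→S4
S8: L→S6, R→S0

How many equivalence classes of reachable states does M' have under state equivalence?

5

States {S5} cannot be reached from the start state, so discard them.
Start with accepting vs non-accepting: {S0,S2,S4,S7} | {S1,S3,S6,S8}.
Refine {S0,S2,S4,S7} on symbol L: members go to different blocks, giving {S2,S4,S7} and {S0}.
Refine {S1,S3,S6,S8} on symbol L: members go to different blocks, giving {S1,S3,S8} and {S6}.
Split {S1,S3,S8} by δ(·,L) → {S3,S8} and {S1}.
The partition is now stable with 5 blocks: {S2,S4,S7} | {S3,S8} | {S0} | {S6} | {S1}.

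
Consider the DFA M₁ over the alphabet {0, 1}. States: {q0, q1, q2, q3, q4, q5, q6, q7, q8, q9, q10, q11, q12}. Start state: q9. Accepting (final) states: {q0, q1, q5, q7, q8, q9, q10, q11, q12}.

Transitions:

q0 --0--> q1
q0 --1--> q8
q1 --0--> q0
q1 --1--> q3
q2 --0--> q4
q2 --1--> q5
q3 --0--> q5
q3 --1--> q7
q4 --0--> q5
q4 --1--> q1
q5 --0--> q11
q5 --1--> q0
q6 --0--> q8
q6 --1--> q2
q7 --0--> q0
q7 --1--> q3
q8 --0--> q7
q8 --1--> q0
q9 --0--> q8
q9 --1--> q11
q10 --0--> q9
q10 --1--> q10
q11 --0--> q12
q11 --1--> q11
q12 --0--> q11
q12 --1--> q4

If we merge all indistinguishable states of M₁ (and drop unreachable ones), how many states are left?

First remove the unreachable states {q2,q6,q10}; 10 states remain.
Initial partition by acceptance: {q0,q1,q5,q7,q8,q9,q11,q12} | {q3,q4}.
On input 1, block {q0,q1,q5,q7,q8,q9,q11,q12} splits into {q0,q5,q8,q9,q11} and {q1,q7,q12}.
On input 0, block {q0,q5,q8,q9,q11} splits into {q0,q8,q11} and {q5,q9}.
No further refinement is possible. Final partition (4 blocks): {q0,q8,q11} | {q3,q4} | {q1,q7,q12} | {q5,q9}.

4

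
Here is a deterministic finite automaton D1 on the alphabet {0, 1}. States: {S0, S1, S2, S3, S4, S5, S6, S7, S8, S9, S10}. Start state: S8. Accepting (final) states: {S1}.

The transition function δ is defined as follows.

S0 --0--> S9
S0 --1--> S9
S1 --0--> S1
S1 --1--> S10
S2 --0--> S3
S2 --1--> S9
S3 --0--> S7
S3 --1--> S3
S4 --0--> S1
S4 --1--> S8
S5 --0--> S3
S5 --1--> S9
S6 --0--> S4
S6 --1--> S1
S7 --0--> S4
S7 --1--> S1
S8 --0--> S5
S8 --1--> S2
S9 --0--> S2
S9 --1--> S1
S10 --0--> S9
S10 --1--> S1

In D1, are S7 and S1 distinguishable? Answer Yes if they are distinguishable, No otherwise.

First remove the unreachable states {S0,S6}; 9 states remain.
Initial partition by acceptance: {S1} | {S2,S3,S4,S5,S7,S8,S9,S10}.
Refine {S2,S3,S4,S5,S7,S8,S9,S10} on symbol 0: members go to different blocks, giving {S2,S3,S5,S7,S8,S9,S10} and {S4}.
Split {S2,S3,S5,S7,S8,S9,S10} by δ(·,0) → {S2,S3,S5,S8,S9,S10} and {S7}.
Split {S2,S3,S5,S8,S9,S10} by δ(·,0) → {S2,S5,S8,S9,S10} and {S3}.
On input 0, block {S2,S5,S8,S9,S10} splits into {S8,S9,S10} and {S2,S5}.
Split {S8,S9,S10} by δ(·,0) → {S8,S9} and {S10}.
Refine {S8,S9} on symbol 1: members go to different blocks, giving {S8} and {S9}.
The partition is now stable with 8 blocks: {S1} | {S8} | {S4} | {S7} | {S3} | {S2,S5} | {S10} | {S9}.
S7 and S1 end up in different blocks, so they are distinguishable. For instance, the string 'ε' is accepted from only S1.

Yes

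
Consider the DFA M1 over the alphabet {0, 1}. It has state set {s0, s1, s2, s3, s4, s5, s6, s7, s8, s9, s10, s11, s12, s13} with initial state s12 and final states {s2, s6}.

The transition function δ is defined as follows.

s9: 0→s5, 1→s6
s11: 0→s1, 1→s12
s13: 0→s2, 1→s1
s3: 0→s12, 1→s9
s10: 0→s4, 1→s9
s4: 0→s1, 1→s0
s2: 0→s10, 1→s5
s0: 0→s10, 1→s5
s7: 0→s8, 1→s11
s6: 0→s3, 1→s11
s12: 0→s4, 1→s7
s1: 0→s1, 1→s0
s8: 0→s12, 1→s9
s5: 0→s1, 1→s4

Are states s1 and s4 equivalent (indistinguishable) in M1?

First remove the unreachable states {s2,s13}; 12 states remain.
P0 = {s6} | {s0,s1,s3,s4,s5,s7,s8,s9,s10,s11,s12}.
Refine {s0,s1,s3,s4,s5,s7,s8,s9,s10,s11,s12} on symbol 1: members go to different blocks, giving {s0,s1,s3,s4,s5,s7,s8,s10,s11,s12} and {s9}.
On input 1, block {s0,s1,s3,s4,s5,s7,s8,s10,s11,s12} splits into {s0,s1,s4,s5,s7,s11,s12} and {s3,s8,s10}.
Refine {s0,s1,s4,s5,s7,s11,s12} on symbol 0: members go to different blocks, giving {s1,s4,s5,s11,s12} and {s0,s7}.
On input 1, block {s1,s4,s5,s11,s12} splits into {s1,s4,s12} and {s5,s11}.
Stable partition: {s6} | {s1,s4,s12} | {s9} | {s3,s8,s10} | {s0,s7} | {s5,s11} — 6 equivalence classes.
s1 and s4 lie in the same block of the stable partition, so they are equivalent — no string distinguishes them.

Yes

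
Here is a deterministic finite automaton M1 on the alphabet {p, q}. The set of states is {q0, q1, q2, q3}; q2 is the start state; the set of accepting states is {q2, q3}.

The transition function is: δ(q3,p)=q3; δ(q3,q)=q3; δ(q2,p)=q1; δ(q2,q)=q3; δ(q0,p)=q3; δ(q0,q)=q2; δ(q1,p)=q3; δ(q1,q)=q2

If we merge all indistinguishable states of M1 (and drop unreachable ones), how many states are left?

3

States {q0} cannot be reached from the start state, so discard them.
Start with accepting vs non-accepting: {q2,q3} | {q1}.
Split {q2,q3} by δ(·,p) → {q2} and {q3}.
No further refinement is possible. Final partition (3 blocks): {q2} | {q1} | {q3}.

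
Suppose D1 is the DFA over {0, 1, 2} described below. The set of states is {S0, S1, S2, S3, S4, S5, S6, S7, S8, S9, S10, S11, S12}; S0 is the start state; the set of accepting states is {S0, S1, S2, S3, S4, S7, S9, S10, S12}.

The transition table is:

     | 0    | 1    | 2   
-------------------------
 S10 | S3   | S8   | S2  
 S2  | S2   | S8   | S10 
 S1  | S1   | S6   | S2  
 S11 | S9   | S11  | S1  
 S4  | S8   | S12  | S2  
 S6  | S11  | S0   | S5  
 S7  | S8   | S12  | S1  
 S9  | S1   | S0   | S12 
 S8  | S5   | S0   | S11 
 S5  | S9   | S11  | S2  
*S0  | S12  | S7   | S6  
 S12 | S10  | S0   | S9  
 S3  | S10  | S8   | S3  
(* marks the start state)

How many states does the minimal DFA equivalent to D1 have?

States {S4} cannot be reached from the start state, so discard them.
P0 = {S0,S1,S2,S3,S7,S9,S10,S12} | {S5,S6,S8,S11}.
Refine {S0,S1,S2,S3,S7,S9,S10,S12} on symbol 0: members go to different blocks, giving {S0,S1,S2,S3,S9,S10,S12} and {S7}.
Split {S0,S1,S2,S3,S9,S10,S12} by δ(·,1) → {S1,S2,S3,S10} and {S9,S12} and {S0}.
Split {S5,S6,S8,S11} by δ(·,0) → {S5,S11} and {S6,S8}.
No further refinement is possible. Final partition (6 blocks): {S1,S2,S3,S10} | {S5,S11} | {S7} | {S9,S12} | {S0} | {S6,S8}.

6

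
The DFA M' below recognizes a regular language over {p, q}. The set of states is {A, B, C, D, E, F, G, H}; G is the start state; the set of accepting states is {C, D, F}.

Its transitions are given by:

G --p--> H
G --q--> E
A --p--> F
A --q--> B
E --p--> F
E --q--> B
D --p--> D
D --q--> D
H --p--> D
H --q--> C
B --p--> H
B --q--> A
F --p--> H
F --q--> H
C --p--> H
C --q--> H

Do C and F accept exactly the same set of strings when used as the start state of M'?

Yes

Initial partition by acceptance: {C,D,F} | {A,B,E,G,H}.
On input p, block {C,D,F} splits into {C,F} and {D}.
Refine {A,B,E,G,H} on symbol p: members go to different blocks, giving {A,E} and {B,G} and {H}.
Stable partition: {C,F} | {A,E} | {D} | {B,G} | {H} — 5 equivalence classes.
C and F lie in the same block of the stable partition, so they are equivalent — no string distinguishes them.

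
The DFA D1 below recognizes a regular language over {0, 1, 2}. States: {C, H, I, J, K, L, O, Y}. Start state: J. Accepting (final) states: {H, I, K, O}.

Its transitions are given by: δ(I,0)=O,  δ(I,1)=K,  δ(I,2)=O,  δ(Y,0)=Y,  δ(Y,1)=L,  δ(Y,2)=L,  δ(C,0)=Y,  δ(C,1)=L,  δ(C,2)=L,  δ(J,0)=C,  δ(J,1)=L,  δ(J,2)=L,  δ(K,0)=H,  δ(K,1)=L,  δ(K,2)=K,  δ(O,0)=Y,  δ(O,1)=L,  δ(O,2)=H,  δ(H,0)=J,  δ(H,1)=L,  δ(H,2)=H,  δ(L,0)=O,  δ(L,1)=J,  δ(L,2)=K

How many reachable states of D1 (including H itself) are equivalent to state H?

First remove the unreachable states {I}; 7 states remain.
Start with accepting vs non-accepting: {H,K,O} | {C,J,L,Y}.
Split {H,K,O} by δ(·,0) → {H,O} and {K}.
Refine {C,J,L,Y} on symbol 0: members go to different blocks, giving {C,J,Y} and {L}.
The partition is now stable with 4 blocks: {H,O} | {C,J,Y} | {K} | {L}.
State H belongs to the block {H,O}, which has 2 states.

2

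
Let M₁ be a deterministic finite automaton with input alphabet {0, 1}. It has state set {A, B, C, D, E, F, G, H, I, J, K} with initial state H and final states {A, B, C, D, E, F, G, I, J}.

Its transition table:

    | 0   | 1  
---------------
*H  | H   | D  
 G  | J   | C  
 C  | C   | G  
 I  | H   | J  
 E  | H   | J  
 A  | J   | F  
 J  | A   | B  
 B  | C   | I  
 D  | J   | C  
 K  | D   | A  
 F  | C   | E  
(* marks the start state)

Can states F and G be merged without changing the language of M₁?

States {K} cannot be reached from the start state, so discard them.
Start with accepting vs non-accepting: {A,B,C,D,E,F,G,I,J} | {H}.
Split {A,B,C,D,E,F,G,I,J} by δ(·,0) → {A,B,C,D,F,G,J} and {E,I}.
On input 1, block {A,B,C,D,F,G,J} splits into {A,C,D,G,J} and {B,F}.
Refine {A,C,D,G,J} on symbol 1: members go to different blocks, giving {C,D,G} and {A,J}.
On input 0, block {C,D,G} splits into {D,G} and {C}.
Stable partition: {D,G} | {H} | {E,I} | {B,F} | {A,J} | {C} — 6 equivalence classes.
F and G end up in different blocks, so they are distinguishable. For instance, the string '10' is accepted from only G.

No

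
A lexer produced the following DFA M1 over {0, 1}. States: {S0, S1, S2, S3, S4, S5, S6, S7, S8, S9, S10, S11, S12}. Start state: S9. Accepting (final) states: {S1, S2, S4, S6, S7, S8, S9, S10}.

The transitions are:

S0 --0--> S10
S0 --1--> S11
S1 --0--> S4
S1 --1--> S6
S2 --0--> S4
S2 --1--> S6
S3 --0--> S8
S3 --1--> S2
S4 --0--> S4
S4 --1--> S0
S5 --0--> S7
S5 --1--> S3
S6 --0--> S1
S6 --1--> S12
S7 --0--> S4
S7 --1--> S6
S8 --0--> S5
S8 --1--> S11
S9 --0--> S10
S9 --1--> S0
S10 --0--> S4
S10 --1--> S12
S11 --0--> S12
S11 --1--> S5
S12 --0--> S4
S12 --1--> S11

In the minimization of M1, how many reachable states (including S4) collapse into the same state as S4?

3

Start with accepting vs non-accepting: {S1,S2,S4,S6,S7,S8,S9,S10} | {S0,S3,S5,S11,S12}.
Refine {S1,S2,S4,S6,S7,S8,S9,S10} on symbol 0: members go to different blocks, giving {S1,S2,S4,S6,S7,S9,S10} and {S8}.
Refine {S1,S2,S4,S6,S7,S9,S10} on symbol 1: members go to different blocks, giving {S4,S6,S9,S10} and {S1,S2,S7}.
Split {S4,S6,S9,S10} by δ(·,0) → {S4,S9,S10} and {S6}.
On input 0, block {S0,S3,S5,S11,S12} splits into {S0,S12} and {S3} and {S5} and {S11}.
No further refinement is possible. Final partition (8 blocks): {S4,S9,S10} | {S0,S12} | {S8} | {S1,S2,S7} | {S6} | {S3} | {S5} | {S11}.
State S4 belongs to the block {S4,S9,S10}, which has 3 states.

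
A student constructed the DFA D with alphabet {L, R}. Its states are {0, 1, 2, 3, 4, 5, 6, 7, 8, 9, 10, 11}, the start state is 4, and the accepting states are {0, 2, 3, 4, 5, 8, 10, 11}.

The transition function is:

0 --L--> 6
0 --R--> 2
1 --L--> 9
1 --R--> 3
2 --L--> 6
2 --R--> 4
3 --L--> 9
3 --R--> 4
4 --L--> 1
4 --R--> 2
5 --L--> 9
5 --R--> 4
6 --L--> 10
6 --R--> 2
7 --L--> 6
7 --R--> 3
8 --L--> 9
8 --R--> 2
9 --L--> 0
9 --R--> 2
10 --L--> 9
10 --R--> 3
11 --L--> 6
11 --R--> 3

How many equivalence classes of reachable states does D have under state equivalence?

5

States {5,7,8,11} cannot be reached from the start state, so discard them.
Initial partition by acceptance: {0,2,3,4,10} | {1,6,9}.
Refine {1,6,9} on symbol L: members go to different blocks, giving {6,9} and {1}.
Refine {0,2,3,4,10} on symbol L: members go to different blocks, giving {0,2,3,10} and {4}.
Split {0,2,3,10} by δ(·,R) → {0,10} and {2,3}.
Stable partition: {0,10} | {6,9} | {1} | {4} | {2,3} — 5 equivalence classes.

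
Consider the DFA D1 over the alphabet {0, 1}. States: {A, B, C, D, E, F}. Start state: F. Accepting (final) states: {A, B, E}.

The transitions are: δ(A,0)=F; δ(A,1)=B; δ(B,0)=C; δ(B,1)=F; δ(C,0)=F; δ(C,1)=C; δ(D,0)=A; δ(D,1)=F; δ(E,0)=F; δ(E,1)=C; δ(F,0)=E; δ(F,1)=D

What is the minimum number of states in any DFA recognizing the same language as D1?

6

Initial partition by acceptance: {A,B,E} | {C,D,F}.
On input 1, block {A,B,E} splits into {B,E} and {A}.
Refine {C,D,F} on symbol 0: members go to different blocks, giving {C} and {D} and {F}.
Refine {B,E} on symbol 0: members go to different blocks, giving {B} and {E}.
No further refinement is possible. Final partition (6 blocks): {B} | {C} | {A} | {D} | {F} | {E}.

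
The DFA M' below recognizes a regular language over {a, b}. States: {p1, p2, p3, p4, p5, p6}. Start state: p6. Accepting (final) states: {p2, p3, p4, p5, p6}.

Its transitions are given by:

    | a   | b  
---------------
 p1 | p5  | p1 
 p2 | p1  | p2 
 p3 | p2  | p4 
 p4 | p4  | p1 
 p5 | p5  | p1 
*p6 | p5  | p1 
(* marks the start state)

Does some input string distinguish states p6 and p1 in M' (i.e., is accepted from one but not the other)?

States {p2,p3,p4} cannot be reached from the start state, so discard them.
Initial partition by acceptance: {p5,p6} | {p1}.
Stable partition: {p5,p6} | {p1} — 2 equivalence classes.
p6 and p1 end up in different blocks, so they are distinguishable. For instance, the string 'ε' is accepted from only p6.

Yes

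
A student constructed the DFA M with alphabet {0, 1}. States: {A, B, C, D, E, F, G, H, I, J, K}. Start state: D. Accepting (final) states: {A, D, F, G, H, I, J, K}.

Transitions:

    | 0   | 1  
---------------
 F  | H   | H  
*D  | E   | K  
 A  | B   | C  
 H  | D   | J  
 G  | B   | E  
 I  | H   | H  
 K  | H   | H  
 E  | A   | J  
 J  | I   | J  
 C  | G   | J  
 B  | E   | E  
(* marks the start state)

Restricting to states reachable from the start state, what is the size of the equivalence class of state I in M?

First remove the unreachable states {F}; 10 states remain.
Start with accepting vs non-accepting: {A,D,G,H,I,J,K} | {B,C,E}.
On input 0, block {A,D,G,H,I,J,K} splits into {H,I,J,K} and {A,D,G}.
Refine {H,I,J,K} on symbol 0: members go to different blocks, giving {I,J,K} and {H}.
Refine {I,J,K} on symbol 0: members go to different blocks, giving {I,K} and {J}.
On input 0, block {B,C,E} splits into {C,E} and {B}.
Split {A,D,G} by δ(·,0) → {A,G} and {D}.
Stable partition: {I,K} | {C,E} | {A,G} | {H} | {J} | {B} | {D} — 7 equivalence classes.
State I belongs to the block {I,K}, which has 2 states.

2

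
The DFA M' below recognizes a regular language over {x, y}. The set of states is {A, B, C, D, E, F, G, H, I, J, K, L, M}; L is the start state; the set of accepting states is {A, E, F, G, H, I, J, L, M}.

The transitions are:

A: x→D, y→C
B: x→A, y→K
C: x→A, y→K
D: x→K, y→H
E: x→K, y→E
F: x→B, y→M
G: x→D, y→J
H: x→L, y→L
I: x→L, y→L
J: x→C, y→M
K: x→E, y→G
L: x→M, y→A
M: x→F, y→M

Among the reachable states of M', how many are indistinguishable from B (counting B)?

2

States {I} cannot be reached from the start state, so discard them.
P0 = {A,E,F,G,H,J,L,M} | {B,C,D,K}.
On input x, block {A,E,F,G,H,J,L,M} splits into {A,E,F,G,J} and {H,L,M}.
On input y, block {A,E,F,G,J} splits into {E,G} and {F,J} and {A}.
On input y, block {E,G} splits into {E} and {G}.
On input x, block {B,C,D,K} splits into {B,C} and {D} and {K}.
Refine {H,L,M} on symbol x: members go to different blocks, giving {H,L} and {M}.
On input x, block {H,L} splits into {H} and {L}.
The partition is now stable with 10 blocks: {E} | {B,C} | {H} | {F,J} | {A} | {G} | {D} | {K} | {M} | {L}.
State B belongs to the block {B,C}, which has 2 states.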